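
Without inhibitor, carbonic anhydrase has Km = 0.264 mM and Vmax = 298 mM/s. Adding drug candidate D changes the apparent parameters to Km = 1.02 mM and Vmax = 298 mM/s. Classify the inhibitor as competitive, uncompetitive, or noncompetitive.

competitive

Km increases (0.264 → 1.02 mM) while Vmax is unchanged — the hallmark of competitive inhibition.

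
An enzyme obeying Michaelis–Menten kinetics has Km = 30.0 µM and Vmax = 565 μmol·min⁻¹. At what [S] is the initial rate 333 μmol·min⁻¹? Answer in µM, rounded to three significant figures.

Rearranging v = Vmax[S]/(Km+[S]) gives [S] = Km·v/(Vmax − v).
[S] = 30.0 × 333 / (565 − 333) = 9990/232.0 = 43.1 µM.

43.1 µM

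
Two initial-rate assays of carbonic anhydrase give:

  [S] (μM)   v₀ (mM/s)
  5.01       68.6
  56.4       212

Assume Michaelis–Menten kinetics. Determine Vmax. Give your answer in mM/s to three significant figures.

In reciprocal form, 1/v = (Km/Vmax)·(1/[S]) + 1/Vmax. The two points give (1/[S], 1/v) = (0.1996, 0.01458) and (0.01773, 0.004717).
Slope = (0.01458 − 0.004717)/(0.1996 − 0.01773) = 0.05422; intercept = 0.01458 − 0.05422×0.1996 = 0.003756.
Vmax = 1/intercept = 266 mM/s; Km = slope × Vmax = 0.05422 × 266 = 14.4 μM.

266 mM/s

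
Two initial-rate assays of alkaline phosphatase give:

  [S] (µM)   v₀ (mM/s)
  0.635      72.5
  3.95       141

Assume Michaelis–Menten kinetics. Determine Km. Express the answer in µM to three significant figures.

From v = Vmax[S]/(Km+[S]), each point gives Vmax = v(Km+[S])/[S].
Equating: 72.5(Km+0.635)/0.635 = 141(Km+3.95)/3.95.
114.2·Km + 72.5 = 35.70·Km + 141, so (114.2 − 35.70)·Km = 141 − 72.5.
Km = 68.50/78.48 = 0.873 µM; then Vmax = 72.5(0.873+0.635)/0.635 = 172 mM/s.

0.873 µM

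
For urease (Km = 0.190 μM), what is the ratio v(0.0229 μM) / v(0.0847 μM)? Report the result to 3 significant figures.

Since Vmax cancels, v₂/v₁ = [S]₂(Km+[S]₁) / [S]₁(Km+[S]₂).
= 0.0229×(0.190+0.0847) / (0.0847×(0.190+0.0229)) = 0.006291/0.01803 = 0.349.

0.349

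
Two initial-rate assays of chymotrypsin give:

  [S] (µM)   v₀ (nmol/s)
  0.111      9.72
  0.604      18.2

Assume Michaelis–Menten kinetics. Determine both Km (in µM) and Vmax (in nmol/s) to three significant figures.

Km = 0.148 µM; Vmax = 22.6 nmol/s

From v = Vmax[S]/(Km+[S]), each point gives Vmax = v(Km+[S])/[S].
Equating: 9.72(Km+0.111)/0.111 = 18.2(Km+0.604)/0.604.
87.57·Km + 9.72 = 30.13·Km + 18.2, so (87.57 − 30.13)·Km = 18.2 − 9.72.
Km = 8.480/57.44 = 0.148 µM; then Vmax = 9.72(0.148+0.111)/0.111 = 22.6 nmol/s.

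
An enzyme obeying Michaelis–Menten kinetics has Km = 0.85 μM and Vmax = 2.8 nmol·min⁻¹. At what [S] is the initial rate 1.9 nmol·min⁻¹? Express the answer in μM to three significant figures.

Rearranging v = Vmax[S]/(Km+[S]) gives [S] = Km·v/(Vmax − v).
[S] = 0.85 × 1.9 / (2.8 − 1.9) = 1.615/0.9000 = 1.79 μM.

1.79 μM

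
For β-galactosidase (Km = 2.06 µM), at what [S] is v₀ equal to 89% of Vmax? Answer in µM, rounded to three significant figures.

16.7 µM

v/Vmax = [S]/(Km+[S]) = 0.89, so [S] = Km·0.89/(1 − 0.89) = 2.06 × 8.091.
[S] = 16.7 µM.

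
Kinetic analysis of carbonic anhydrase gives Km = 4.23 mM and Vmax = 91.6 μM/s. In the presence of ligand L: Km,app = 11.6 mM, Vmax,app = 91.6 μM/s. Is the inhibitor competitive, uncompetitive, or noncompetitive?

competitive

Km increases (4.23 → 11.6 mM) while Vmax is unchanged — the hallmark of competitive inhibition.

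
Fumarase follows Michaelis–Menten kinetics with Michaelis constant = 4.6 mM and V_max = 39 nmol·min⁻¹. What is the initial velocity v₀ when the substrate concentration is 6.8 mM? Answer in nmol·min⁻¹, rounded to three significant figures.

23.3 nmol·min⁻¹

[S]/(Km+[S]) = 6.8/11.40 = 0.5965, the fractional saturation.
v = 0.5965 × Vmax = 0.5965 × 39 = 23.3 nmol·min⁻¹.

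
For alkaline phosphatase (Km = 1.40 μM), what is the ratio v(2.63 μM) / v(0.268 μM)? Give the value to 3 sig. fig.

Since Vmax cancels, v₂/v₁ = [S]₂(Km+[S]₁) / [S]₁(Km+[S]₂).
= 2.63×(1.40+0.268) / (0.268×(1.40+2.63)) = 4.387/1.080 = 4.06.

4.06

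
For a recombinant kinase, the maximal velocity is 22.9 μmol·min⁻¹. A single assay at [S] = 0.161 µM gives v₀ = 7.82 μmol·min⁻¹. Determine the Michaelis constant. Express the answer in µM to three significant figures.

0.310 µM

From v = Vmax[S]/(Km+[S]), Km = [S](Vmax − v)/v.
Km = 0.161 × (22.9 − 7.82) / 7.82 = 2.428/7.82 = 0.310 µM.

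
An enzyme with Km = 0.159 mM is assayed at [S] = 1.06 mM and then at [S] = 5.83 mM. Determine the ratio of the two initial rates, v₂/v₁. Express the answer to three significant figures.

Since Vmax cancels, v₂/v₁ = [S]₂(Km+[S]₁) / [S]₁(Km+[S]₂).
= 5.83×(0.159+1.06) / (1.06×(0.159+5.83)) = 7.107/6.348 = 1.12.

1.12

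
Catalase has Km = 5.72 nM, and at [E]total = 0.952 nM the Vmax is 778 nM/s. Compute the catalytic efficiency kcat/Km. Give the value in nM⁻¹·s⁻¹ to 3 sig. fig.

kcat = Vmax/[E]total = 778/0.952 = 817 s⁻¹.
kcat/Km = 817/5.72 = 143 nM⁻¹·s⁻¹.

143 nM⁻¹·s⁻¹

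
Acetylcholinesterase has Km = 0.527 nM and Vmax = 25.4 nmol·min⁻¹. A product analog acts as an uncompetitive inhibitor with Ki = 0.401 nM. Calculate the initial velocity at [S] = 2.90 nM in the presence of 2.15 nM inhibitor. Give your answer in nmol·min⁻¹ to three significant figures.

3.88 nmol·min⁻¹

α = 1 + [I]/Ki = 1 + 2.15/0.401 = 6.362.
For an uncompetitive inhibitor, both parameters are divided by α, giving Vmax/α and Km/α: Km,app = 0.0828 nM, Vmax,app = 3.99 nmol·min⁻¹.
v = Vmax,app·[S]/(Km,app + [S]) = 3.99 × 2.90/(0.0828 + 2.90) = 3.88 nmol·min⁻¹.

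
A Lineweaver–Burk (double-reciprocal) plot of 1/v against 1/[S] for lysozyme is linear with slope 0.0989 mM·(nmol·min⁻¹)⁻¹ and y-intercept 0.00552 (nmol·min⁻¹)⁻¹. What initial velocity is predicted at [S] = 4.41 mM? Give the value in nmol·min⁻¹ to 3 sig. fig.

35.8 nmol·min⁻¹

The y-intercept is 1/Vmax, so Vmax = 1/0.00552 = 181 nmol·min⁻¹.
The slope is Km/Vmax, so Km = 0.0989 × 181 = 17.9 mM.
Then v = 181 × 4.41/(17.9 + 4.41) = 35.8 nmol·min⁻¹.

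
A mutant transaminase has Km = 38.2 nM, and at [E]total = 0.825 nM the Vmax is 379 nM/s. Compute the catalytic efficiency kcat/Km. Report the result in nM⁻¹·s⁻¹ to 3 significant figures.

kcat = Vmax/[E]total = 379/0.825 = 459 s⁻¹.
kcat/Km = 459/38.2 = 12.0 nM⁻¹·s⁻¹.

12.0 nM⁻¹·s⁻¹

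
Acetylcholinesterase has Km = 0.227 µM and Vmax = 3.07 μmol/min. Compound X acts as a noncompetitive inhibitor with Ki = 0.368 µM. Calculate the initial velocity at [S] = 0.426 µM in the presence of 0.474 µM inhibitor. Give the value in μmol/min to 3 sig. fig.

0.875 μmol/min

α = 1 + [I]/Ki = 1 + 0.474/0.368 = 2.288.
For a noncompetitive inhibitor, Vmax is reduced to Vmax/α while Km is unchanged: Km,app = 0.227 µM, Vmax,app = 1.34 μmol/min.
v = Vmax,app·[S]/(Km,app + [S]) = 1.34 × 0.426/(0.227 + 0.426) = 0.875 μmol/min.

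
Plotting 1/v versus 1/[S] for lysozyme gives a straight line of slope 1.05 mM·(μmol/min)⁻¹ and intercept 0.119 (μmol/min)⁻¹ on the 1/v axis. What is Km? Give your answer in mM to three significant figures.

8.82 mM

y-intercept = 1/Vmax ⇒ Vmax = 8.40 μmol/min; slope = Km/Vmax ⇒ Km = slope × Vmax.
Km = 1.05 × 8.40 = 8.82 mM.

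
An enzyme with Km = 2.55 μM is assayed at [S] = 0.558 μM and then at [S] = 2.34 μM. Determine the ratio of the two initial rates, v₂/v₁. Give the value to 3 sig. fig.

2.67

Since Vmax cancels, v₂/v₁ = [S]₂(Km+[S]₁) / [S]₁(Km+[S]₂).
= 2.34×(2.55+0.558) / (0.558×(2.55+2.34)) = 7.273/2.729 = 2.67.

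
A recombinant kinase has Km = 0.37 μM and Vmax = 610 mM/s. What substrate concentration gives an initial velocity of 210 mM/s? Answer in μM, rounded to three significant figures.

0.194 μM

Rearranging v = Vmax[S]/(Km+[S]) gives [S] = Km·v/(Vmax − v).
[S] = 0.37 × 210 / (610 − 210) = 77.70/400.0 = 0.194 μM.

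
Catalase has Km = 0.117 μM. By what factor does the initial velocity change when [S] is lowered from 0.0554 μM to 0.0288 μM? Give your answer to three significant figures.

0.615

The fractional saturations are [S]/(Km+[S]) = 0.0554/0.1724 = 0.3213 and 0.0288/0.1458 = 0.1975.
v₂/v₁ is just their ratio: 0.1975/0.3213 = 0.615.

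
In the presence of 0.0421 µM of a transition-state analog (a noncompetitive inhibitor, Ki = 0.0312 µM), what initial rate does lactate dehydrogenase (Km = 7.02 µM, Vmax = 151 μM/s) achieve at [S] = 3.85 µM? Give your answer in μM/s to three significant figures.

With α = 1 + [I]/Ki = 1 + 0.0421/0.0312 = 2.349, the noncompetitive rate law is v = (Vmax/α)·[S] / (Km + [S]).
v = (151/2.349)×3.85 / (7.02 + 3.85) = 247.5/10.87 = 22.8 μM/s.

22.8 μM/s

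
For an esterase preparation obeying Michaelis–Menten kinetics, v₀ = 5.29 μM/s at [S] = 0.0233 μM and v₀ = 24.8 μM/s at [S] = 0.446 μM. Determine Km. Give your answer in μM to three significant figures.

0.114 μM

From v = Vmax[S]/(Km+[S]), each point gives Vmax = v(Km+[S])/[S].
Equating: 5.29(Km+0.0233)/0.0233 = 24.8(Km+0.446)/0.446.
227.0·Km + 5.29 = 55.61·Km + 24.8, so (227.0 − 55.61)·Km = 24.8 − 5.29.
Km = 19.51/171.4 = 0.114 μM; then Vmax = 5.29(0.114+0.0233)/0.0233 = 31.1 μM/s.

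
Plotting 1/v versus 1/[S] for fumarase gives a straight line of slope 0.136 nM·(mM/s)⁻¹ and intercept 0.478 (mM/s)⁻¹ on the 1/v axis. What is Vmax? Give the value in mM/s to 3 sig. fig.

2.09 mM/s

The y-intercept of a Lineweaver–Burk plot equals 1/Vmax, so Vmax = 1/0.478 = 2.09 mM/s.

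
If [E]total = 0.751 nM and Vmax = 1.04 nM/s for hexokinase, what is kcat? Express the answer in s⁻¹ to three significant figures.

1.38 s⁻¹

kcat = Vmax/[E]total = 1.04 nM/s / 0.751 nM = 1.38 s⁻¹.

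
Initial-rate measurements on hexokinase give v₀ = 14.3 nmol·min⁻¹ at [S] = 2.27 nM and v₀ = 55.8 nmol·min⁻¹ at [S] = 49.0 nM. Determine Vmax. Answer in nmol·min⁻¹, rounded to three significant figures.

65.0 nmol·min⁻¹

In reciprocal form, 1/v = (Km/Vmax)·(1/[S]) + 1/Vmax. The two points give (1/[S], 1/v) = (0.4405, 0.06993) and (0.02041, 0.01792).
Slope = (0.06993 − 0.01792)/(0.4405 − 0.02041) = 0.1238; intercept = 0.06993 − 0.1238×0.4405 = 0.01539.
Vmax = 1/intercept = 65.0 nmol·min⁻¹; Km = slope × Vmax = 0.1238 × 65.0 = 8.04 nM.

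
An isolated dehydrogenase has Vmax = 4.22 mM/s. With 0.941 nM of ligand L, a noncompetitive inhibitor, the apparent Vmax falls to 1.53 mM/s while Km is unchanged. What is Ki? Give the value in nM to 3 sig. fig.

0.535 nM

Noncompetitive: Vmax,app = Vmax/α with α = 1 + [I]/Ki.
α = Vmax/Vmax,app = 4.22/1.53 = 2.758.
Since α = 1 + [I]/Ki, [I]/Ki = 2.758 − 1 = 1.758 and Ki = 0.941/1.758 = 0.535 nM.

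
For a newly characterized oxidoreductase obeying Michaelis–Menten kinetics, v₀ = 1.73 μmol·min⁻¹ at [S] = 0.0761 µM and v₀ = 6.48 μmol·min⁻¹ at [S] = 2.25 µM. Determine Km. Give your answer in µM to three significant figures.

0.239 µM

From v = Vmax[S]/(Km+[S]), each point gives Vmax = v(Km+[S])/[S].
Equating: 1.73(Km+0.0761)/0.0761 = 6.48(Km+2.25)/2.25.
22.73·Km + 1.73 = 2.880·Km + 6.48, so (22.73 − 2.880)·Km = 6.48 − 1.73.
Km = 4.750/19.85 = 0.239 µM; then Vmax = 1.73(0.239+0.0761)/0.0761 = 7.17 μmol·min⁻¹.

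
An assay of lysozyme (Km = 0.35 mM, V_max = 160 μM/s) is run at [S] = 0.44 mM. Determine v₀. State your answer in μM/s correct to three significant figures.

[S]/(Km+[S]) = 0.44/0.7900 = 0.5570, the fractional saturation.
v = 0.5570 × Vmax = 0.5570 × 160 = 89.1 μM/s.

89.1 μM/s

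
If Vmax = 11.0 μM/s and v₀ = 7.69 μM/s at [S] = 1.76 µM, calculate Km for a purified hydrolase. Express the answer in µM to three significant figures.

v/Vmax = 7.69/11.0 = 0.6991 = [S]/(Km+[S]).
So Km + [S] = [S]/0.6991 = 2.518 µM, giving Km = 2.518 − 1.76 = 0.758 µM.

0.758 µM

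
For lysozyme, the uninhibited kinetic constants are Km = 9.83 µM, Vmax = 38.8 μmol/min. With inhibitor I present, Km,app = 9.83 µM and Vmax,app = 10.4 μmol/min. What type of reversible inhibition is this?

noncompetitive

Vmax decreases (38.8 → 10.4 μmol/min) while Km is unchanged — pure noncompetitive inhibition.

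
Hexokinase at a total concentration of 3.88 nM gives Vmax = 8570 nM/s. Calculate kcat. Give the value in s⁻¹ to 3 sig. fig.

kcat = Vmax/[E]total = 8570 nM/s / 3.88 nM = 2210 s⁻¹.

2210 s⁻¹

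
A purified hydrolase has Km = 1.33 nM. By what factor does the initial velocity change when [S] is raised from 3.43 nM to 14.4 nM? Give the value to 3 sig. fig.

Since Vmax cancels, v₂/v₁ = [S]₂(Km+[S]₁) / [S]₁(Km+[S]₂).
= 14.4×(1.33+3.43) / (3.43×(1.33+14.4)) = 68.54/53.95 = 1.27.

1.27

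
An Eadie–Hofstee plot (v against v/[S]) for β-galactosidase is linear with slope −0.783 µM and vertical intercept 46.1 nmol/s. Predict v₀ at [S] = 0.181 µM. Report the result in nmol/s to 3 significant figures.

In the Eadie–Hofstee form v = Vmax − Km·(v/[S]), the slope is −Km and the intercept is Vmax, so Km = 0.783 µM and Vmax = 46.1 nmol/s.
v = 46.1 × 0.181/(0.783 + 0.181) = 8.66 nmol/s.

8.66 nmol/s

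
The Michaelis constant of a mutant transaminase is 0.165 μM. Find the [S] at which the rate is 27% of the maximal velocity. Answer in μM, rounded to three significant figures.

v/Vmax = [S]/(Km+[S]) = 0.27, so [S] = Km·0.27/(1 − 0.27) = 0.165 × 0.3699.
[S] = 0.0610 μM.

0.0610 μM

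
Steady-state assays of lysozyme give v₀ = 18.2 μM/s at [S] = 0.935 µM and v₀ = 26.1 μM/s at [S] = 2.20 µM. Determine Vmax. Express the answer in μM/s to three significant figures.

In reciprocal form, 1/v = (Km/Vmax)·(1/[S]) + 1/Vmax. The two points give (1/[S], 1/v) = (1.070, 0.05495) and (0.4545, 0.03831).
Slope = (0.05495 − 0.03831)/(1.070 − 0.4545) = 0.02704; intercept = 0.05495 − 0.02704×1.070 = 0.02602.
Vmax = 1/intercept = 38.4 μM/s; Km = slope × Vmax = 0.02704 × 38.4 = 1.04 µM.

38.4 μM/s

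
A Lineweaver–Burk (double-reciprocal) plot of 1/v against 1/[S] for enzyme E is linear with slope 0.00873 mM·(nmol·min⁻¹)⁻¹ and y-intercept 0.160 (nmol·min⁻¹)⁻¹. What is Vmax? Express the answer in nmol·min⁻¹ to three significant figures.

The y-intercept of a Lineweaver–Burk plot equals 1/Vmax, so Vmax = 1/0.160 = 6.25 nmol·min⁻¹.

6.25 nmol·min⁻¹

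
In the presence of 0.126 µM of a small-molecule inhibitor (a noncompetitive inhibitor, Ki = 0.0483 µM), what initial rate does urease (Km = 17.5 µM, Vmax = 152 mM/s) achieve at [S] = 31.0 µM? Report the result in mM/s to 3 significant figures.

α = 1 + [I]/Ki = 1 + 0.126/0.0483 = 3.609.
For a noncompetitive inhibitor, Vmax is reduced to Vmax/α while Km is unchanged: Km,app = 17.5 µM, Vmax,app = 42.1 mM/s.
v = Vmax,app·[S]/(Km,app + [S]) = 42.1 × 31.0/(17.5 + 31.0) = 26.9 mM/s.

26.9 mM/s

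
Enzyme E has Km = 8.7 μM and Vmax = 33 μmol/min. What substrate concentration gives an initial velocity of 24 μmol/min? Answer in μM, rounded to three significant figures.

23.2 μM

Rearranging v = Vmax[S]/(Km+[S]) gives [S] = Km·v/(Vmax − v).
[S] = 8.7 × 24 / (33 − 24) = 208.8/9.000 = 23.2 μM.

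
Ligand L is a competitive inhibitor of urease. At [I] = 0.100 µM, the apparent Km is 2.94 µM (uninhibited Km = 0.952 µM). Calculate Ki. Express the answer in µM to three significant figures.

Competitive: Km,app = α·Km with α = 1 + [I]/Ki.
α = Km,app/Km = 2.94/0.952 = 3.088.
Ki = [I]/(α − 1) = 0.100/2.088 = 0.0479 µM.

0.0479 µM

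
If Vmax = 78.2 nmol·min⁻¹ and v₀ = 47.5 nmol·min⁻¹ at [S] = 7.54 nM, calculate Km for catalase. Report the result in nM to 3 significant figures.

From v = Vmax[S]/(Km+[S]), Km = [S](Vmax − v)/v.
Km = 7.54 × (78.2 − 47.5) / 47.5 = 231.5/47.5 = 4.87 nM.

4.87 nM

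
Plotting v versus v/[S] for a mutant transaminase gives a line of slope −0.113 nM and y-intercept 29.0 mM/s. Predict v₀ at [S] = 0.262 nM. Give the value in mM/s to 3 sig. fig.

20.3 mM/s

In the Eadie–Hofstee form v = Vmax − Km·(v/[S]), the slope is −Km and the intercept is Vmax, so Km = 0.113 nM and Vmax = 29.0 mM/s.
v = 29.0 × 0.262/(0.113 + 0.262) = 20.3 mM/s.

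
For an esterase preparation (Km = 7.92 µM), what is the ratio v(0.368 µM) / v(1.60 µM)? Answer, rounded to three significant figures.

0.264

Since Vmax cancels, v₂/v₁ = [S]₂(Km+[S]₁) / [S]₁(Km+[S]₂).
= 0.368×(7.92+1.60) / (1.60×(7.92+0.368)) = 3.503/13.26 = 0.264.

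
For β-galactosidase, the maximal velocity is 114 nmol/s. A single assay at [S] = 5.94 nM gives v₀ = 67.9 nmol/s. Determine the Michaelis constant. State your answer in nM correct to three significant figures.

From v = Vmax[S]/(Km+[S]), Km = [S](Vmax − v)/v.
Km = 5.94 × (114 − 67.9) / 67.9 = 273.8/67.9 = 4.03 nM.

4.03 nM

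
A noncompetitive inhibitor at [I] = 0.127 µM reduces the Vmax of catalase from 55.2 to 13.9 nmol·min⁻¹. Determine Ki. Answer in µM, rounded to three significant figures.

Noncompetitive: Vmax,app = Vmax/α with α = 1 + [I]/Ki.
α = Vmax/Vmax,app = 55.2/13.9 = 3.971.
Ki = [I]/(α − 1) = 0.127/2.971 = 0.0427 µM.

0.0427 µM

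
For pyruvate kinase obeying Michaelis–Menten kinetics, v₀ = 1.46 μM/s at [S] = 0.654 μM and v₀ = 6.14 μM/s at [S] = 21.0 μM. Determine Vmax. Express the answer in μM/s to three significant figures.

From v = Vmax[S]/(Km+[S]), each point gives Vmax = v(Km+[S])/[S].
Equating: 1.46(Km+0.654)/0.654 = 6.14(Km+21.0)/21.0.
2.232·Km + 1.46 = 0.2924·Km + 6.14, so (2.232 − 0.2924)·Km = 6.14 − 1.46.
Km = 4.680/1.940 = 2.41 μM; then Vmax = 1.46(2.41+0.654)/0.654 = 6.85 μM/s.

6.85 μM/s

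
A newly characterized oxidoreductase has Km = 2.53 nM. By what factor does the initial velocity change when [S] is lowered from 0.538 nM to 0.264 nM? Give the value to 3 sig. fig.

The fractional saturations are [S]/(Km+[S]) = 0.538/3.068 = 0.1754 and 0.264/2.794 = 0.09449.
v₂/v₁ is just their ratio: 0.09449/0.1754 = 0.539.

0.539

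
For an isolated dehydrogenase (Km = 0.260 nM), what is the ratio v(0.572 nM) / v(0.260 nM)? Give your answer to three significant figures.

1.38

Since Vmax cancels, v₂/v₁ = [S]₂(Km+[S]₁) / [S]₁(Km+[S]₂).
= 0.572×(0.260+0.260) / (0.260×(0.260+0.572)) = 0.2974/0.2163 = 1.38.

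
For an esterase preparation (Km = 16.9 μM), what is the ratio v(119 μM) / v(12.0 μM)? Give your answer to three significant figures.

2.11

The fractional saturations are [S]/(Km+[S]) = 12.0/28.90 = 0.4152 and 119/135.9 = 0.8756.
v₂/v₁ is just their ratio: 0.8756/0.4152 = 2.11.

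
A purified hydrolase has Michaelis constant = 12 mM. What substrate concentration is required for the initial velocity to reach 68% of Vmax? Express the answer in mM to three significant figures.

v/Vmax = [S]/(Km+[S]) = 0.68, so [S] = Km·0.68/(1 − 0.68) = 12 × 2.125.
[S] = 25.5 mM.

25.5 mM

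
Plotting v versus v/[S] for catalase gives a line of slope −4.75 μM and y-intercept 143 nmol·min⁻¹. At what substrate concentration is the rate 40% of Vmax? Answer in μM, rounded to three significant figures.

3.17 μM

The Eadie–Hofstee slope gives Km = 4.75 μM (slope = −Km).
v/Vmax = [S]/(Km+[S]) = 0.4 ⇒ [S] = Km·0.4/(1−0.4) = 4.75 × 0.6667 = 3.17 μM.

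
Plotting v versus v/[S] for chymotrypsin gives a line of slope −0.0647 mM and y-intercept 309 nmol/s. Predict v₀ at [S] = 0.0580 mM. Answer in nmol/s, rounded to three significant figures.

146 nmol/s

In the Eadie–Hofstee form v = Vmax − Km·(v/[S]), the slope is −Km and the intercept is Vmax, so Km = 0.0647 mM and Vmax = 309 nmol/s.
v = 309 × 0.0580/(0.0647 + 0.0580) = 146 nmol/s.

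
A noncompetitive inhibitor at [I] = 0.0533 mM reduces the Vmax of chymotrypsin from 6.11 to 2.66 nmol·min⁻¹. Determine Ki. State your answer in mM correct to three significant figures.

Noncompetitive: Vmax,app = Vmax/α with α = 1 + [I]/Ki.
α = Vmax/Vmax,app = 6.11/2.66 = 2.297.
Ki = [I]/(α − 1) = 0.0533/1.297 = 0.0411 mM.

0.0411 mM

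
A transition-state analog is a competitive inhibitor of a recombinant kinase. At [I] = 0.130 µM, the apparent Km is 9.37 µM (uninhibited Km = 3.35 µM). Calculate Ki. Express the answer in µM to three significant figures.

Competitive: Km,app = α·Km with α = 1 + [I]/Ki.
α = Km,app/Km = 9.37/3.35 = 2.797.
Ki = [I]/(α − 1) = 0.130/1.797 = 0.0723 µM.

0.0723 µM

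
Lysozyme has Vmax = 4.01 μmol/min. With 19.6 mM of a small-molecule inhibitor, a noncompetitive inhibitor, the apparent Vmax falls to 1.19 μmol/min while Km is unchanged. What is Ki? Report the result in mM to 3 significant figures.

Noncompetitive: Vmax,app = Vmax/α with α = 1 + [I]/Ki.
α = Vmax/Vmax,app = 4.01/1.19 = 3.370.
Since α = 1 + [I]/Ki, [I]/Ki = 3.370 − 1 = 2.370 and Ki = 19.6/2.370 = 8.27 mM.

8.27 mM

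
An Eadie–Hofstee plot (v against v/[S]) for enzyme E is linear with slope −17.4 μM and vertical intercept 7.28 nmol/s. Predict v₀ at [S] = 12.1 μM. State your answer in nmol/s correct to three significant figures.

In the Eadie–Hofstee form v = Vmax − Km·(v/[S]), the slope is −Km and the intercept is Vmax, so Km = 17.4 μM and Vmax = 7.28 nmol/s.
v = 7.28 × 12.1/(17.4 + 12.1) = 2.99 nmol/s.

2.99 nmol/s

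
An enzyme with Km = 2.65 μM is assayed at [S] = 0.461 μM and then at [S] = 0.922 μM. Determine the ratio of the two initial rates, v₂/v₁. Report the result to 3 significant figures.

1.74

Since Vmax cancels, v₂/v₁ = [S]₂(Km+[S]₁) / [S]₁(Km+[S]₂).
= 0.922×(2.65+0.461) / (0.461×(2.65+0.922)) = 2.868/1.647 = 1.74.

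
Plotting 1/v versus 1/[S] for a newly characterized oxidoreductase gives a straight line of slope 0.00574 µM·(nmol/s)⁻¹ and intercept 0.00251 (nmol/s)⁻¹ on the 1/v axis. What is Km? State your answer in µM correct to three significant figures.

2.29 µM

y-intercept = 1/Vmax ⇒ Vmax = 398 nmol/s; slope = Km/Vmax ⇒ Km = slope × Vmax.
Km = 0.00574 × 398 = 2.29 µM.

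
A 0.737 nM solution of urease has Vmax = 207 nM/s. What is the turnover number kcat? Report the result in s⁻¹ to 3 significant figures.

kcat = Vmax/[E]total = 207 nM/s / 0.737 nM = 281 s⁻¹.

281 s⁻¹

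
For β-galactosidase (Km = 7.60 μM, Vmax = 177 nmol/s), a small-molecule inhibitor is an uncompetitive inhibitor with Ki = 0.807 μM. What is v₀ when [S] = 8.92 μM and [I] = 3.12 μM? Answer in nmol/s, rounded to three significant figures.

31.0 nmol/s

α = 1 + [I]/Ki = 1 + 3.12/0.807 = 4.866.
For an uncompetitive inhibitor, both parameters are divided by α, giving Vmax/α and Km/α: Km,app = 1.56 μM, Vmax,app = 36.4 nmol/s.
v = Vmax,app·[S]/(Km,app + [S]) = 36.4 × 8.92/(1.56 + 8.92) = 31.0 nmol/s.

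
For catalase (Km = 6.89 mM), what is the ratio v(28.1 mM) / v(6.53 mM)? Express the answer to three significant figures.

The fractional saturations are [S]/(Km+[S]) = 6.53/13.42 = 0.4866 and 28.1/34.99 = 0.8031.
v₂/v₁ is just their ratio: 0.8031/0.4866 = 1.65.

1.65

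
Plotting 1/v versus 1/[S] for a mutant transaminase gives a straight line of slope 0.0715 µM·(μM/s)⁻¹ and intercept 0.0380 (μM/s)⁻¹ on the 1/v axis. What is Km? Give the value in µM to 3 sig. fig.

y-intercept = 1/Vmax ⇒ Vmax = 26.3 μM/s; slope = Km/Vmax ⇒ Km = slope × Vmax.
Km = 0.0715 × 26.3 = 1.88 µM.

1.88 µM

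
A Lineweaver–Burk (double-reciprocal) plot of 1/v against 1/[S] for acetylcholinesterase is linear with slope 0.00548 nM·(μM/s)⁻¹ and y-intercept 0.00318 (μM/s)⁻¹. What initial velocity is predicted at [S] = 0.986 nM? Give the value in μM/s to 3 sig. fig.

The y-intercept is 1/Vmax, so Vmax = 1/0.00318 = 314 μM/s.
The slope is Km/Vmax, so Km = 0.00548 × 314 = 1.72 nM.
Then v = 314 × 0.986/(1.72 + 0.986) = 114 μM/s.

114 μM/s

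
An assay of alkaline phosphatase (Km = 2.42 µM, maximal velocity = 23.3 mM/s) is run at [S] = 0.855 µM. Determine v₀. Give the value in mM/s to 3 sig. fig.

6.08 mM/s

v = Vmax·[S]/(Km + [S]) = 23.3 × 0.855 / (2.42 + 0.855)
  = 19.92 / 3.275 = 6.08 mM/s.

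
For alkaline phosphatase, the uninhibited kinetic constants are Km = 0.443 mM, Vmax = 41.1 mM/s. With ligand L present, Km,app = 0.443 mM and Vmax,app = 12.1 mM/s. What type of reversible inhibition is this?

noncompetitive

Vmax decreases (41.1 → 12.1 mM/s) while Km is unchanged — pure noncompetitive inhibition.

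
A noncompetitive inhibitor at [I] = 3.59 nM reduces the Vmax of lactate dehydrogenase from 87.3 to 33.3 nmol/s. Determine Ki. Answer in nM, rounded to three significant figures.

Noncompetitive: Vmax,app = Vmax/α with α = 1 + [I]/Ki.
α = Vmax/Vmax,app = 87.3/33.3 = 2.622.
Ki = [I]/(α − 1) = 3.59/1.622 = 2.21 nM.

2.21 nM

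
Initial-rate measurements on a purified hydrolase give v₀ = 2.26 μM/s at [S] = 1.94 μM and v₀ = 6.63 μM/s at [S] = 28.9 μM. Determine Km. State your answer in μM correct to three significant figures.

In reciprocal form, 1/v = (Km/Vmax)·(1/[S]) + 1/Vmax. The two points give (1/[S], 1/v) = (0.5155, 0.4425) and (0.03460, 0.1508).
Slope = (0.4425 − 0.1508)/(0.5155 − 0.03460) = 0.6065; intercept = 0.4425 − 0.6065×0.5155 = 0.1298.
Vmax = 1/intercept = 7.70 μM/s; Km = slope × Vmax = 0.6065 × 7.70 = 4.67 μM.

4.67 μM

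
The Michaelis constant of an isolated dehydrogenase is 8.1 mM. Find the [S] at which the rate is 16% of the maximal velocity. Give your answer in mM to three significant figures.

v/Vmax = [S]/(Km+[S]) = 0.16, so [S] = Km·0.16/(1 − 0.16) = 8.1 × 0.1905.
[S] = 1.54 mM.

1.54 mM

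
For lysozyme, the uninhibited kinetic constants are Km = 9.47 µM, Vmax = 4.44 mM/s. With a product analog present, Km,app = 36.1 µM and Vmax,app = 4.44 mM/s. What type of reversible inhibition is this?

Km increases (9.47 → 36.1 µM) while Vmax is unchanged — the hallmark of competitive inhibition.

competitive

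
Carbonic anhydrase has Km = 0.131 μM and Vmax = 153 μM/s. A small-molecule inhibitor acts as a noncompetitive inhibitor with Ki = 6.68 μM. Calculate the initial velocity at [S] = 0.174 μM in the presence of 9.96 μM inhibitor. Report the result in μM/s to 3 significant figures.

α = 1 + [I]/Ki = 1 + 9.96/6.68 = 2.491.
For a noncompetitive inhibitor, Vmax is reduced to Vmax/α while Km is unchanged: Km,app = 0.131 μM, Vmax,app = 61.4 μM/s.
v = Vmax,app·[S]/(Km,app + [S]) = 61.4 × 0.174/(0.131 + 0.174) = 35.0 μM/s.

35.0 μM/s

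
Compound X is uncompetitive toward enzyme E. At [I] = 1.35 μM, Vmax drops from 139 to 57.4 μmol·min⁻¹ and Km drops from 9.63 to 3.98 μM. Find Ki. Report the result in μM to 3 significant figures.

0.950 μM

Uncompetitive: Vmax,app = Vmax/α (and Km,app = Km/α) with α = 1 + [I]/Ki.
α = Vmax/Vmax,app = 139/57.4 = 2.422.
Ki = [I]/(α − 1) = 1.35/1.422 = 0.950 μM.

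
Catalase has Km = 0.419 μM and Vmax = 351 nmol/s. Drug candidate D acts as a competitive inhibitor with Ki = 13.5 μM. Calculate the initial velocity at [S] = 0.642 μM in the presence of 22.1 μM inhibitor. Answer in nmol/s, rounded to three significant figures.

α = 1 + [I]/Ki = 1 + 22.1/13.5 = 2.637.
For a competitive inhibitor, Vmax is unchanged and the apparent Km becomes α·Km: Km,app = 1.10 μM, Vmax,app = 351 nmol/s.
v = Vmax,app·[S]/(Km,app + [S]) = 351 × 0.642/(1.10 + 0.642) = 129 nmol/s.

129 nmol/s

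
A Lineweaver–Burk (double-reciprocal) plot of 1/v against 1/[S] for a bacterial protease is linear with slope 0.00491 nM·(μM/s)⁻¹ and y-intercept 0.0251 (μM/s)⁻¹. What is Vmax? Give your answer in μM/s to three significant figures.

39.8 μM/s

The y-intercept of a Lineweaver–Burk plot equals 1/Vmax, so Vmax = 1/0.0251 = 39.8 μM/s.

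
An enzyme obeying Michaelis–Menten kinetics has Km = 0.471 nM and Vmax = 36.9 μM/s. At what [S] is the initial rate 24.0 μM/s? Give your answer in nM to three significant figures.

Rearranging v = Vmax[S]/(Km+[S]) gives [S] = Km·v/(Vmax − v).
[S] = 0.471 × 24.0 / (36.9 − 24.0) = 11.30/12.90 = 0.876 nM.

0.876 nM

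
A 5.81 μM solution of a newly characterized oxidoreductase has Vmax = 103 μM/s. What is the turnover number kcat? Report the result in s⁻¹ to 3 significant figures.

17.7 s⁻¹

kcat = Vmax/[E]total = 103 μM/s / 5.81 μM = 17.7 s⁻¹.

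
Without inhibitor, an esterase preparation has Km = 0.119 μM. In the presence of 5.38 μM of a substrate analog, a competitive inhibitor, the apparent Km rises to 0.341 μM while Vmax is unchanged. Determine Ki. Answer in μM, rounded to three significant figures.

Competitive: Km,app = α·Km with α = 1 + [I]/Ki.
α = Km,app/Km = 0.341/0.119 = 2.866.
Ki = [I]/(α − 1) = 5.38/1.866 = 2.88 μM.

2.88 μM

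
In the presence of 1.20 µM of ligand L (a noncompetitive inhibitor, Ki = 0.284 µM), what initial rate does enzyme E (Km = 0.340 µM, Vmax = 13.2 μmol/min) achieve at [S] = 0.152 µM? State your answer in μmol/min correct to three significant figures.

α = 1 + [I]/Ki = 1 + 1.20/0.284 = 5.225.
For a noncompetitive inhibitor, Vmax is reduced to Vmax/α while Km is unchanged: Km,app = 0.340 µM, Vmax,app = 2.53 μmol/min.
v = Vmax,app·[S]/(Km,app + [S]) = 2.53 × 0.152/(0.340 + 0.152) = 0.780 μmol/min.

0.780 μmol/min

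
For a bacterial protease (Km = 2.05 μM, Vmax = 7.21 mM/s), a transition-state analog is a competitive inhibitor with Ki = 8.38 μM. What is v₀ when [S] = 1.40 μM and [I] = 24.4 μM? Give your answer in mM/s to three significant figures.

α = 1 + [I]/Ki = 1 + 24.4/8.38 = 3.912.
For a competitive inhibitor, Vmax is unchanged and the apparent Km becomes α·Km: Km,app = 8.02 μM, Vmax,app = 7.21 mM/s.
v = Vmax,app·[S]/(Km,app + [S]) = 7.21 × 1.40/(8.02 + 1.40) = 1.07 mM/s.

1.07 mM/s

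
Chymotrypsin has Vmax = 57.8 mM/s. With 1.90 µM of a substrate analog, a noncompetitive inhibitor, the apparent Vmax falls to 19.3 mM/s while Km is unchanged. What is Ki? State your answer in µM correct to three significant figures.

0.952 µM

Noncompetitive: Vmax,app = Vmax/α with α = 1 + [I]/Ki.
α = Vmax/Vmax,app = 57.8/19.3 = 2.995.
Since α = 1 + [I]/Ki, [I]/Ki = 2.995 − 1 = 1.995 and Ki = 1.90/1.995 = 0.952 µM.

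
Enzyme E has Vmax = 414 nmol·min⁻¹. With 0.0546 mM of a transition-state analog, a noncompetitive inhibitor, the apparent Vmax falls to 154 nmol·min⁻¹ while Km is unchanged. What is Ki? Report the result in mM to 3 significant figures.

Noncompetitive: Vmax,app = Vmax/α with α = 1 + [I]/Ki.
α = Vmax/Vmax,app = 414/154 = 2.688.
Since α = 1 + [I]/Ki, [I]/Ki = 2.688 − 1 = 1.688 and Ki = 0.0546/1.688 = 0.0323 mM.

0.0323 mM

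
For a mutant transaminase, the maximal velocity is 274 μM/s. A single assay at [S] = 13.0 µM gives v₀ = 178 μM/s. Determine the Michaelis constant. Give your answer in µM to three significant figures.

7.01 µM

From v = Vmax[S]/(Km+[S]), Km = [S](Vmax − v)/v.
Km = 13.0 × (274 − 178) / 178 = 1248/178 = 7.01 µM.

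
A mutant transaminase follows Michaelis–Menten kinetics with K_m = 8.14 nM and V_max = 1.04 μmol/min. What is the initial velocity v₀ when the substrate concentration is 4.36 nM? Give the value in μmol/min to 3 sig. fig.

v = Vmax·[S]/(Km + [S]) = 1.04 × 4.36 / (8.14 + 4.36)
  = 4.534 / 12.50 = 0.363 μmol/min.

0.363 μmol/min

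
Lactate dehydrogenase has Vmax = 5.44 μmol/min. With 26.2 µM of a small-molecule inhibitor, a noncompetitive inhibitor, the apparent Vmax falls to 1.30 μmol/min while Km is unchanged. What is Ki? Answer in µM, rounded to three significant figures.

Noncompetitive: Vmax,app = Vmax/α with α = 1 + [I]/Ki.
α = Vmax/Vmax,app = 5.44/1.30 = 4.185.
Ki = [I]/(α − 1) = 26.2/3.185 = 8.23 µM.

8.23 µM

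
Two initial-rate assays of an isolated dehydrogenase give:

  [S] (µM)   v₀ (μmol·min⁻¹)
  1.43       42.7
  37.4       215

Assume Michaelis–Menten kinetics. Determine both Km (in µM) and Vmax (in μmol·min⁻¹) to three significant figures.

From v = Vmax[S]/(Km+[S]), each point gives Vmax = v(Km+[S])/[S].
Equating: 42.7(Km+1.43)/1.43 = 215(Km+37.4)/37.4.
29.86·Km + 42.7 = 5.749·Km + 215, so (29.86 − 5.749)·Km = 215 − 42.7.
Km = 172.3/24.11 = 7.15 µM; then Vmax = 42.7(7.15+1.43)/1.43 = 256 μmol·min⁻¹.

Km = 7.15 µM; Vmax = 256 μmol·min⁻¹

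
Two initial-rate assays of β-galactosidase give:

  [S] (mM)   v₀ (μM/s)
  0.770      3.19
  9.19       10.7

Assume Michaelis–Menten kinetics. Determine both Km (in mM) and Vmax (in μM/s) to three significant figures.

From v = Vmax[S]/(Km+[S]), each point gives Vmax = v(Km+[S])/[S].
Equating: 3.19(Km+0.770)/0.770 = 10.7(Km+9.19)/9.19.
4.143·Km + 3.19 = 1.164·Km + 10.7, so (4.143 − 1.164)·Km = 10.7 − 3.19.
Km = 7.510/2.979 = 2.52 mM; then Vmax = 3.19(2.52+0.770)/0.770 = 13.6 μM/s.

Km = 2.52 mM; Vmax = 13.6 μM/s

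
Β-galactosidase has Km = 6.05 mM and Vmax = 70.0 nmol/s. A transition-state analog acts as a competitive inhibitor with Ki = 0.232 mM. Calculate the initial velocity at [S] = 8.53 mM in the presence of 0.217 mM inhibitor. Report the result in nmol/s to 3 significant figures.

29.5 nmol/s

With α = 1 + [I]/Ki = 1 + 0.217/0.232 = 1.935, the competitive rate law is v = Vmax[S] / (αKm + [S]).
v = 70.0×8.53 / (1.935×6.05 + 8.53) = 597.1/20.24 = 29.5 nmol/s.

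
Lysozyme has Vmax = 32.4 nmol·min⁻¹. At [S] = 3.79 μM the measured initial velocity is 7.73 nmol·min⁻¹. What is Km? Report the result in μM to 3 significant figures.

From v = Vmax[S]/(Km+[S]), Km = [S](Vmax − v)/v.
Km = 3.79 × (32.4 − 7.73) / 7.73 = 93.50/7.73 = 12.1 μM.

12.1 μM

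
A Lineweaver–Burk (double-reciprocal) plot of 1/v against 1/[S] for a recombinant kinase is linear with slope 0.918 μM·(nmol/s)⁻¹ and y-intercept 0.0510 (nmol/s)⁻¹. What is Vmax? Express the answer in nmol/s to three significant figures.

19.6 nmol/s

The y-intercept of a Lineweaver–Burk plot equals 1/Vmax, so Vmax = 1/0.0510 = 19.6 nmol/s.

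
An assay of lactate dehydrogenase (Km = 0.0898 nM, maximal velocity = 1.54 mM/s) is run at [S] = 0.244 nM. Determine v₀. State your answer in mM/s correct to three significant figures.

[S]/(Km+[S]) = 0.244/0.3338 = 0.7310, the fractional saturation.
v = 0.7310 × Vmax = 0.7310 × 1.54 = 1.13 mM/s.

1.13 mM/s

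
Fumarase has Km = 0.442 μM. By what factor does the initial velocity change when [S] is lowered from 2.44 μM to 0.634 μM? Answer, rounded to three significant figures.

0.696

Since Vmax cancels, v₂/v₁ = [S]₂(Km+[S]₁) / [S]₁(Km+[S]₂).
= 0.634×(0.442+2.44) / (2.44×(0.442+0.634)) = 1.827/2.625 = 0.696.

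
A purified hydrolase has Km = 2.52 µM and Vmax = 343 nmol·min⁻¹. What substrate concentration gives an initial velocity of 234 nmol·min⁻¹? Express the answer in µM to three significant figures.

5.41 µM

Rearranging v = Vmax[S]/(Km+[S]) gives [S] = Km·v/(Vmax − v).
[S] = 2.52 × 234 / (343 − 234) = 589.7/109.0 = 5.41 µM.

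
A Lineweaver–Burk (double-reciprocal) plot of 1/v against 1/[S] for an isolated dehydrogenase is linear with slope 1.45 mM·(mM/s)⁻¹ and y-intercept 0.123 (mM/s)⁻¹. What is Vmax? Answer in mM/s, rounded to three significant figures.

The y-intercept of a Lineweaver–Burk plot equals 1/Vmax, so Vmax = 1/0.123 = 8.13 mM/s.

8.13 mM/s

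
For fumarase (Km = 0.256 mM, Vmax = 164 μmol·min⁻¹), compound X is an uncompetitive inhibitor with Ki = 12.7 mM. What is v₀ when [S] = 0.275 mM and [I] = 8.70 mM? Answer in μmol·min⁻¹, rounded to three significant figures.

With α = 1 + [I]/Ki = 1 + 8.70/12.7 = 1.685, the uncompetitive rate law is v = (Vmax/α)·[S] / (Km/α + [S]).
v = (164/1.685)×0.275 / (0.256/1.685 + 0.275) = 26.76/0.4269 = 62.7 μmol·min⁻¹.

62.7 μmol·min⁻¹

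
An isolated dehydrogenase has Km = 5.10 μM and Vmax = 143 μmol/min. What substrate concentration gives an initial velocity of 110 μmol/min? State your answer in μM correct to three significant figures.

17.0 μM

Rearranging v = Vmax[S]/(Km+[S]) gives [S] = Km·v/(Vmax − v).
[S] = 5.10 × 110 / (143 − 110) = 561.0/33.00 = 17.0 μM.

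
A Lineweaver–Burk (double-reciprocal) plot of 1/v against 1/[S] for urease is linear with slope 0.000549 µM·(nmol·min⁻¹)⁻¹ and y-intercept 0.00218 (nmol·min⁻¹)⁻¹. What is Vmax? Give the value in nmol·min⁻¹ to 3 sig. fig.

459 nmol·min⁻¹

The y-intercept of a Lineweaver–Burk plot equals 1/Vmax, so Vmax = 1/0.00218 = 459 nmol·min⁻¹.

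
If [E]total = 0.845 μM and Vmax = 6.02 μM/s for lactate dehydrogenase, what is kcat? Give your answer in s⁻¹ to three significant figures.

7.12 s⁻¹

kcat = Vmax/[E]total = 6.02 μM/s / 0.845 μM = 7.12 s⁻¹.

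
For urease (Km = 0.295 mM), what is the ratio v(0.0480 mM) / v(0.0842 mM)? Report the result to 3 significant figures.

0.630

The fractional saturations are [S]/(Km+[S]) = 0.0842/0.3792 = 0.2220 and 0.0480/0.3430 = 0.1399.
v₂/v₁ is just their ratio: 0.1399/0.2220 = 0.630.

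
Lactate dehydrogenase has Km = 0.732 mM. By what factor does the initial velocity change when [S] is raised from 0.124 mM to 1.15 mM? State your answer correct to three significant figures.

4.22

Since Vmax cancels, v₂/v₁ = [S]₂(Km+[S]₁) / [S]₁(Km+[S]₂).
= 1.15×(0.732+0.124) / (0.124×(0.732+1.15)) = 0.9844/0.2334 = 4.22.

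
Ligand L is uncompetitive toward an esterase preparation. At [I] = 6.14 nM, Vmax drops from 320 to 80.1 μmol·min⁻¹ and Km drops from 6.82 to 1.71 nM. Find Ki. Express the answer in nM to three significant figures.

2.05 nM

Uncompetitive: Vmax,app = Vmax/α (and Km,app = Km/α) with α = 1 + [I]/Ki.
α = Vmax/Vmax,app = 320/80.1 = 3.995.
Ki = [I]/(α − 1) = 6.14/2.995 = 2.05 nM.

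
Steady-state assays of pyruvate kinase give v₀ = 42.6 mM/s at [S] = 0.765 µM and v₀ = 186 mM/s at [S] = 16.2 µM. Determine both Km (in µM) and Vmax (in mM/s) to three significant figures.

From v = Vmax[S]/(Km+[S]), each point gives Vmax = v(Km+[S])/[S].
Equating: 42.6(Km+0.765)/0.765 = 186(Km+16.2)/16.2.
55.69·Km + 42.6 = 11.48·Km + 186, so (55.69 − 11.48)·Km = 186 − 42.6.
Km = 143.4/44.20 = 3.24 µM; then Vmax = 42.6(3.24+0.765)/0.765 = 223 mM/s.

Km = 3.24 µM; Vmax = 223 mM/s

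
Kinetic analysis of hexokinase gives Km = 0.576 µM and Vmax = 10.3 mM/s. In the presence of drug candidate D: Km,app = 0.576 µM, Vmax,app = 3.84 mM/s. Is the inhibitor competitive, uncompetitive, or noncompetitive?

noncompetitive

Vmax decreases (10.3 → 3.84 mM/s) while Km is unchanged — pure noncompetitive inhibition.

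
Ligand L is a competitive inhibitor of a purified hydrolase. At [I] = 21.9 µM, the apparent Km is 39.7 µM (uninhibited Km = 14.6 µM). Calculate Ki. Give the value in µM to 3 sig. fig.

12.7 µM

Competitive: Km,app = α·Km with α = 1 + [I]/Ki.
α = Km,app/Km = 39.7/14.6 = 2.719.
Since α = 1 + [I]/Ki, [I]/Ki = 2.719 − 1 = 1.719 and Ki = 21.9/1.719 = 12.7 µM.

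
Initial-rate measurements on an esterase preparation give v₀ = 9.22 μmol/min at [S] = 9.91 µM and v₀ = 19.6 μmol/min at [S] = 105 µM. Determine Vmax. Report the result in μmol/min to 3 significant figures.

In reciprocal form, 1/v = (Km/Vmax)·(1/[S]) + 1/Vmax. The two points give (1/[S], 1/v) = (0.1009, 0.1085) and (0.009524, 0.05102).
Slope = (0.1085 − 0.05102)/(0.1009 − 0.009524) = 0.6285; intercept = 0.1085 − 0.6285×0.1009 = 0.04503.
Vmax = 1/intercept = 22.2 μmol/min; Km = slope × Vmax = 0.6285 × 22.2 = 14.0 µM.

22.2 μmol/min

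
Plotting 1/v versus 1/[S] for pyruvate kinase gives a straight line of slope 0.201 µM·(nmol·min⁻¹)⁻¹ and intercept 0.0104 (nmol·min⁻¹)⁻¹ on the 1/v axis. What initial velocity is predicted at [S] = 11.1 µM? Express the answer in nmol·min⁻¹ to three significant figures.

The y-intercept is 1/Vmax, so Vmax = 1/0.0104 = 96.2 nmol·min⁻¹.
The slope is Km/Vmax, so Km = 0.201 × 96.2 = 19.3 µM.
Then v = 96.2 × 11.1/(19.3 + 11.1) = 35.1 nmol·min⁻¹.

35.1 nmol·min⁻¹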